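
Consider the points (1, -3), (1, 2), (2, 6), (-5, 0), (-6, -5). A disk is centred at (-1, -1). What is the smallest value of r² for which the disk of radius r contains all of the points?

The required radius is the distance from (-1, -1) to the farthest point.
Squared distances: 8, 13, 58, 17, 41.
Maximum is 58, attained at (2, 6).

58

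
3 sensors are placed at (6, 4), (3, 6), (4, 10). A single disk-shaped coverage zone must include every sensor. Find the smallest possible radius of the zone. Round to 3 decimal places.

3.162

Call the three points A, B, C in the order given.
Side lengths²: AB² = 13, AC² = 40, BC² = 17.
Since AC² = 40 ≥ 17 + 13 = 30, the angle opposite AC is not acute, so the smallest enclosing circle has AC as diameter.
Centre = midpoint of AC = (5, 7), r² = 40/4 = 10.
r = √10 ≈ 3.162.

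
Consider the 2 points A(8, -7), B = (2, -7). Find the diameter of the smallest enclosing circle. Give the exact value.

6

The smallest circle enclosing two points has them as diameter endpoints.
Centre = midpoint = (5, -7); r² = |AB|²/4 = 36/4 = 9.
Diameter = 2r = 2√9 = 6.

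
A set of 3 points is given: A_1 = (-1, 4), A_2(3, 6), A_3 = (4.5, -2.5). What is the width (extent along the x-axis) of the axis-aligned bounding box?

5.5

max x = 4.5, min x = -1, so width = 5.5.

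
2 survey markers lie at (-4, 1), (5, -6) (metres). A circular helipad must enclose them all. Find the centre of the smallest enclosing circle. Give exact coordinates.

The smallest circle enclosing two points has them as diameter endpoints.
Centre = midpoint = (0.5, -2.5); r² = |(-4, 1)−(5, -6)|²/4 = 130/4 = 32.5.
Centre = (0.5, -2.5).

(0.5, -2.5)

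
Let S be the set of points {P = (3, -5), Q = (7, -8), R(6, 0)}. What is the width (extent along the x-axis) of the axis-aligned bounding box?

4

max x = 7, min x = 3, so width = 4.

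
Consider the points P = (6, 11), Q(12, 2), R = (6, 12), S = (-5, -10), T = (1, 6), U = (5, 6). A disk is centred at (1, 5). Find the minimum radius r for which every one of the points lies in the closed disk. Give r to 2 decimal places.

16.16

The required radius is the distance from (1, 5) to the farthest point.
Squared distances: 61, 130, 74, 261, 1, 17.
Maximum is 261, attained at S.
r = √261 ≈ 16.16.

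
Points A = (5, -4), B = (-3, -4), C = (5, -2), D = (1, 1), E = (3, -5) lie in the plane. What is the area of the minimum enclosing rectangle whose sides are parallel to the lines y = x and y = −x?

In coordinates u = x + y, v = x − y the rectangle is axis-aligned; the map (x,y)→(u,v) scales areas by 2.
u-values: 1, -7, 3, 2, -2; range = 3 − (-7) = 10.
v-values: 9, 1, 7, 0, 8; range = 9 − 0 = 9.
Area = (10 × 9) / 2 = 45.

45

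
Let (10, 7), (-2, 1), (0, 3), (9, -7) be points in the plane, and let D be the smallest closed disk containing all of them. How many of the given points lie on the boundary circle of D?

The minimum enclosing circle of a finite set is fixed by two of the points (as a diameter) or three (as a circumcircle).
The minimum enclosing circle is determined by three boundary points: (10, 7), (-2, 1), (9, -7).
Their circumcentre is (317/54, 7/27) with r² = 182225/2916.
The farthest remaining point (0, 3) is at distance² 122393/2916 ≤ 182225/2916.
The points at distance exactly r from the centre are (10, 7), (-2, 1), (9, -7) — 3 points.

3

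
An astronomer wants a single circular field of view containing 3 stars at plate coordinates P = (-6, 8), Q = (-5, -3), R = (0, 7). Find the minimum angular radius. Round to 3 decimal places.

5.778

Side lengths²: PQ² = 122, PR² = 37, QR² = 125.
Since QR² = 125 < 122 + 37 = 159, the triangle is acute, so the smallest enclosing circle is the circumcircle.
Circumcentre = (-99/26, 69/26), r² = 11285/338.
r = √(11285/338) ≈ 5.778.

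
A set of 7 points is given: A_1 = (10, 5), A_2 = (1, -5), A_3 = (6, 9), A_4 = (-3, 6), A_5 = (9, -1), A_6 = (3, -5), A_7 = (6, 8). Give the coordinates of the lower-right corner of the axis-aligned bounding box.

(10, -5)

x-range [-3, 10], y-range [-5, 9].
The lower-right corner is (10, -5).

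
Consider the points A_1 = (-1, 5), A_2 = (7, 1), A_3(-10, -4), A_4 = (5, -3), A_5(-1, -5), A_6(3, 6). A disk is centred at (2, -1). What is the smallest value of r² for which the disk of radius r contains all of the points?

The required radius is the distance from (2, -1) to the farthest point.
Squared distances: 45, 29, 153, 13, 25, 50.
Maximum is 153, attained at A_3.

153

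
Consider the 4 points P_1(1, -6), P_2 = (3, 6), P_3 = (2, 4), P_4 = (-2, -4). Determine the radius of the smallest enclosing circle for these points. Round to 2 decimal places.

The minimum enclosing circle of a finite set is fixed by two of the points (as a diameter) or three (as a circumcircle).
The farthest pair is P_1–P_2 with squared distance 148. The circle on this segment as diameter has centre (2, 0) and r² = 148/4 = 37.
Check P_3: distance² to centre = 16 ≤ 37, so it lies inside.
All remaining points lie in this disk, and no smaller disk contains both endpoints, so this is the minimum enclosing circle.
r = √37 ≈ 6.08.

6.08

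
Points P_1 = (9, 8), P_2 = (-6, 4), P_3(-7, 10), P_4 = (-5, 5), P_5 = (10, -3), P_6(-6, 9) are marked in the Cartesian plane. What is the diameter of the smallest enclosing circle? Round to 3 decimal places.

A smallest enclosing disk is always determined by at most three of the input points on its boundary.
The farthest pair is P_3–P_5 with squared distance 458. The circle on this segment as diameter has centre (1.5, 3.5) and r² = 458/4 = 114.5.
Check P_1: distance² to centre = 76.5 ≤ 114.5, so it lies inside.
All remaining points lie in this disk, and no smaller disk contains both endpoints, so this is the minimum enclosing circle.
Diameter = 2r = 2√(114.5) ≈ 21.401.

21.401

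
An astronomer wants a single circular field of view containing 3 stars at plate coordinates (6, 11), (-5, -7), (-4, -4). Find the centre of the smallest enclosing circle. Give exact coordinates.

(0.5, 2)

Call the three points A, B, C in the order given.
Side lengths²: AB² = 445, AC² = 325, BC² = 10.
Since AB² = 445 ≥ 325 + 10 = 335, the angle opposite AB is not acute, so the smallest enclosing circle has AB as diameter.
Centre = midpoint of AB = (0.5, 2), r² = 445/4 = 111.25.
Centre = (0.5, 2).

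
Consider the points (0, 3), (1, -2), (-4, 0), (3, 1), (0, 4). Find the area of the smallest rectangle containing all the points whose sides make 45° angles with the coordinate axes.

28

In coordinates u = x + y, v = x − y the rectangle is axis-aligned; the map (x,y)→(u,v) scales areas by 2.
u-values: 3, -1, -4, 4, 4; range = 4 − (-4) = 8.
v-values: -3, 3, -4, 2, -4; range = 3 − (-4) = 7.
Area = (8 × 7) / 2 = 28.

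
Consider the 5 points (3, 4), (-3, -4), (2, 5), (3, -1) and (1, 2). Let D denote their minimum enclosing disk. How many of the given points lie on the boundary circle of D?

The minimum enclosing circle of a finite set is fixed by two of the points (as a diameter) or three (as a circumcircle).
The farthest pair is (-3, -4)–(2, 5) with squared distance 106. The circle on this segment as diameter has centre (-0.5, 0.5) and r² = 106/4 = 26.5.
Check (3, 4): distance² to centre = 24.5 ≤ 26.5, so it lies inside.
All remaining points lie in this disk, and no smaller disk contains both endpoints, so this is the minimum enclosing circle.
The points at distance exactly r from the centre are (-3, -4), (2, 5) — 2 points.

2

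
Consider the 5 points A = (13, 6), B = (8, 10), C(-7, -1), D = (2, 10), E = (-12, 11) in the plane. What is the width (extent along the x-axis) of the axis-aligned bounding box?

25

max x = 13, min x = -12, so width = 25.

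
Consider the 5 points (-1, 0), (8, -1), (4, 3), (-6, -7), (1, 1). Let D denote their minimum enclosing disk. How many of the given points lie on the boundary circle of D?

By Welzl's lemma the MEC is supported by two points (diametrically opposite) or three points (on a circumcircle).
The farthest pair is (8, -1)–(-6, -7) with squared distance 232. The circle on this segment as diameter has centre (1, -4) and r² = 232/4 = 58.
Check (-1, 0): distance² to centre = 20 ≤ 58, so it lies inside.
All remaining points lie in this disk, and no smaller disk contains both endpoints, so this is the minimum enclosing circle.
The points at distance exactly r from the centre are (8, -1), (4, 3), (-6, -7) — 3 points.

3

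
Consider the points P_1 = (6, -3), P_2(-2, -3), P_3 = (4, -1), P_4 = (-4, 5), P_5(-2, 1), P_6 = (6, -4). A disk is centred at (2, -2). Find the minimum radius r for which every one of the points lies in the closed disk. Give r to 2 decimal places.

The required radius is the distance from (2, -2) to the farthest point.
Squared distances: 17, 17, 5, 85, 25, 20.
Maximum is 85, attained at P_4.
r = √85 ≈ 9.22.

9.22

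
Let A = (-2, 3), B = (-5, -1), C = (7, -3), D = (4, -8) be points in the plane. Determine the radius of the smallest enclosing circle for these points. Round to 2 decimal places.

6.26

The minimum enclosing circle of a finite set is fixed by two of the points (as a diameter) or three (as a circumcircle).
The farthest pair is A–D with squared distance 157. The circle on this segment as diameter has centre (1, -2.5) and r² = 157/4 = 39.25.
Check B: distance² to centre = 38.25 ≤ 39.25, so it lies inside.
All remaining points lie in this disk, and no smaller disk contains both endpoints, so this is the minimum enclosing circle.
r = √(39.25) ≈ 6.26.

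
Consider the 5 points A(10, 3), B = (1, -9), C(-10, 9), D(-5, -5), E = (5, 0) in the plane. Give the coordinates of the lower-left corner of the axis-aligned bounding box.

x-range [-10, 10], y-range [-9, 9].
The lower-left corner is (-10, -9).

(-10, -9)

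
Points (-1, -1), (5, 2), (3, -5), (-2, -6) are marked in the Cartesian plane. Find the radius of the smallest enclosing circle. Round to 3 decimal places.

A smallest enclosing disk is always determined by at most three of the input points on its boundary.
The farthest pair is (5, 2)–(-2, -6) with squared distance 113. The circle on this segment as diameter has centre (1.5, -2) and r² = 113/4 = 28.25.
Check (-1, -1): distance² to centre = 7.25 ≤ 28.25, so it lies inside.
All remaining points lie in this disk, and no smaller disk contains both endpoints, so this is the minimum enclosing circle.
r = √(28.25) ≈ 5.315.

5.315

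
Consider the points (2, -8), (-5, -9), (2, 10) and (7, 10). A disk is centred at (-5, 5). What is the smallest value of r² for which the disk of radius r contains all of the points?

218

The required radius is the distance from (-5, 5) to the farthest point.
Squared distances: 218, 196, 74, 169.
Maximum is 218, attained at (2, -8).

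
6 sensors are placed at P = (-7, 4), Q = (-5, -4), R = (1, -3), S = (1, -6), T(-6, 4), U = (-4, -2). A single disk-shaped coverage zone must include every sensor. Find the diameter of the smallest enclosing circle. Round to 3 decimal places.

The minimum enclosing circle of a finite set is fixed by two of the points (as a diameter) or three (as a circumcircle).
The farthest pair is P–S with squared distance 164. The circle on this segment as diameter has centre (-3, -1) and r² = 164/4 = 41.
Check Q: distance² to centre = 13 ≤ 41, so it lies inside.
All remaining points lie in this disk, and no smaller disk contains both endpoints, so this is the minimum enclosing circle.
Diameter = 2r = 2√41 ≈ 12.806.

12.806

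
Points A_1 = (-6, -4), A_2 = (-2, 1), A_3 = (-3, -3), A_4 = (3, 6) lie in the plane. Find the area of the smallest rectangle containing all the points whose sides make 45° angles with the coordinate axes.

In coordinates u = x + y, v = x − y the rectangle is axis-aligned; the map (x,y)→(u,v) scales areas by 2.
u-values: -10, -1, -6, 9; range = 9 − (-10) = 19.
v-values: -2, -3, 0, -3; range = 0 − (-3) = 3.
Area = (19 × 3) / 2 = 28.5.

28.5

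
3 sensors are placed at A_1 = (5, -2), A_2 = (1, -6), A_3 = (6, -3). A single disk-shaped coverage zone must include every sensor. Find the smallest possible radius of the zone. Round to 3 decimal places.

2.915

Side lengths²: A_1A_2² = 32, A_1A_3² = 2, A_2A_3² = 34.
Since A_2A_3² = 34 ≥ 32 + 2 = 34, the angle opposite A_2A_3 is not acute, so the smallest enclosing circle has A_2A_3 as diameter.
Centre = midpoint of A_2A_3 = (3.5, -4.5), r² = 34/4 = 8.5.
r = √(8.5) ≈ 2.915.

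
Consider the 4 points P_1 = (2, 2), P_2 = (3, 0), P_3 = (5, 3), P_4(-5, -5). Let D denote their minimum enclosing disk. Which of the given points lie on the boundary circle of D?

The minimum enclosing circle of a finite set is fixed by two of the points (as a diameter) or three (as a circumcircle).
The farthest pair is P_3–P_4 with squared distance 164. The circle on this segment as diameter has centre (0, -1) and r² = 164/4 = 41.
Check P_1: distance² to centre = 13 ≤ 41, so it lies inside.
All remaining points lie in this disk, and no smaller disk contains both endpoints, so this is the minimum enclosing circle.
The points at distance exactly r from the centre are P_3, P_4 — 2 points.

P_3, P_4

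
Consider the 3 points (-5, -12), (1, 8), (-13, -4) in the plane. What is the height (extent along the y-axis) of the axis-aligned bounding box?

max y = 8, min y = -12, so height = 20.

20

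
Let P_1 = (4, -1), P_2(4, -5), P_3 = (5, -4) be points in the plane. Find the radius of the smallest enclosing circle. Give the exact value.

2

Side lengths²: P_1P_2² = 16, P_1P_3² = 10, P_2P_3² = 2.
Since P_1P_2² = 16 ≥ 10 + 2 = 12, the angle opposite P_1P_2 is not acute, so the smallest enclosing circle has P_1P_2 as diameter.
Centre = midpoint of P_1P_2 = (4, -3), r² = 16/4 = 4.
r = √4 = 2.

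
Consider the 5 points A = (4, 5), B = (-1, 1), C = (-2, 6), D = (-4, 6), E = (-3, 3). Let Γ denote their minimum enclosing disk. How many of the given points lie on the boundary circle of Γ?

A smallest enclosing disk is always determined by at most three of the input points on its boundary.
The minimum enclosing circle is determined by three boundary points: A, B, D.
Their circumcentre is (-5/74, 367/74) with r² = 45305/2738.
The farthest remaining point E is at distance² 34057/2738 ≤ 45305/2738.
The points at distance exactly r from the centre are A, B, D — 3 points.

3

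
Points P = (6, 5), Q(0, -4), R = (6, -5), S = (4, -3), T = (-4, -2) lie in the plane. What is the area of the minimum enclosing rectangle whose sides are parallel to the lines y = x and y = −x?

110.5

In coordinates u = x + y, v = x − y the rectangle is axis-aligned; the map (x,y)→(u,v) scales areas by 2.
u-values: 11, -4, 1, 1, -6; range = 11 − (-6) = 17.
v-values: 1, 4, 11, 7, -2; range = 11 − (-2) = 13.
Area = (17 × 13) / 2 = 110.5.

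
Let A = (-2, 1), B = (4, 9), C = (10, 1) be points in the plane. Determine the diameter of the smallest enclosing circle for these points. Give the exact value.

12.5

Side lengths²: AB² = 100, AC² = 144, BC² = 100.
Since AC² = 144 < 100 + 100 = 200, the triangle is acute, so the smallest enclosing circle is the circumcircle.
Circumcentre = (4, 2.75), r² = 39.0625.
Diameter = 2r = 2√(39.0625) = 12.5.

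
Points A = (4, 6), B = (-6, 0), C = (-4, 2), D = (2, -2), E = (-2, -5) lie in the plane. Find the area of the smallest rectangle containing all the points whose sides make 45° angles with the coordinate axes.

85

In coordinates u = x + y, v = x − y the rectangle is axis-aligned; the map (x,y)→(u,v) scales areas by 2.
u-values: 10, -6, -2, 0, -7; range = 10 − (-7) = 17.
v-values: -2, -6, -6, 4, 3; range = 4 − (-6) = 10.
Area = (17 × 10) / 2 = 85.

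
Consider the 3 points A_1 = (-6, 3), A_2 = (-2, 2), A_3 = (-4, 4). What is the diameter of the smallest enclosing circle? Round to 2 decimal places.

Side lengths²: A_1A_2² = 17, A_1A_3² = 5, A_2A_3² = 8.
Since A_1A_2² = 17 ≥ 8 + 5 = 13, the angle opposite A_1A_2 is not acute, so the smallest enclosing circle has A_1A_2 as diameter.
Centre = midpoint of A_1A_2 = (-4, 2.5), r² = 17/4 = 4.25.
Diameter = 2r = 2√(4.25) ≈ 4.12.

4.12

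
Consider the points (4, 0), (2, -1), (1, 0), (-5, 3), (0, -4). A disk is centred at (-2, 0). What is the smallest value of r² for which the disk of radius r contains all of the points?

The required radius is the distance from (-2, 0) to the farthest point.
Squared distances: 36, 17, 9, 18, 20.
Maximum is 36, attained at (4, 0).

36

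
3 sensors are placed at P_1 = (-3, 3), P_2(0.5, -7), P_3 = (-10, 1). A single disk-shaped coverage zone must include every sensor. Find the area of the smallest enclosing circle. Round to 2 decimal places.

136.86

Side lengths²: P_1P_2² = 112.25, P_1P_3² = 53, P_2P_3² = 174.25.
Since P_2P_3² = 174.25 ≥ 112.25 + 53 = 165.25, the angle opposite P_2P_3 is not acute, so the smallest enclosing circle has P_2P_3 as diameter.
Centre = midpoint of P_2P_3 = (-4.75, -3), r² = 174.25/4 = 43.5625.
Area = π·r² = π·43.5625 ≈ 136.86.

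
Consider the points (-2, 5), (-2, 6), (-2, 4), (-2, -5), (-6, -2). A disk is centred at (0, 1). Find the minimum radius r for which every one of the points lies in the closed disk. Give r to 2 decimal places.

The required radius is the distance from (0, 1) to the farthest point.
Squared distances: 20, 29, 13, 40, 45.
Maximum is 45, attained at (-6, -2).
r = √45 ≈ 6.71.

6.71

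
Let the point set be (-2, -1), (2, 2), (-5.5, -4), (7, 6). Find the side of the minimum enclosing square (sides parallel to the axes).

12.5

The bounding box has width 12.5 and height 10.
An axis-aligned square enclosing the set must have side ≥ max(width, height).
So the minimum side is max(12.5, 10) = 12.5.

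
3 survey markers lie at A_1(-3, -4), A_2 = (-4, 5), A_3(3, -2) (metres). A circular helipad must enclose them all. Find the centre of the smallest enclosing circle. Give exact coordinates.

Side lengths²: A_1A_2² = 82, A_1A_3² = 40, A_2A_3² = 98.
Since A_2A_3² = 98 < 82 + 40 = 122, the triangle is acute, so the smallest enclosing circle is the circumcircle.
Circumcentre = (-1.25, 0.75), r² = 25.625.
Centre = (-1.25, 0.75).

(-1.25, 0.75)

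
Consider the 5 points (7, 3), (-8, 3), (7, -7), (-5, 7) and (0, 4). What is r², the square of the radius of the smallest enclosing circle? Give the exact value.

By Welzl's lemma the MEC is supported by two points (diametrically opposite) or three points (on a circumcircle).
The minimum enclosing circle is determined by three boundary points: (-8, 3), (7, -7), (-5, 7).
Their circumcentre is (11/18, -1/3) with r² = 27625/324.
The farthest remaining point (7, 3) is at distance² 16825/324 ≤ 27625/324.

27625/324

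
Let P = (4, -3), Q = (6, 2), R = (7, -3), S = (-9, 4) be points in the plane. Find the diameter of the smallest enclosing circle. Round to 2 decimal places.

The farthest pair is R–S with squared distance 305. The circle on this segment as diameter has centre (-1, 0.5) and r² = 305/4 = 76.25.
Check P: distance² to centre = 37.25 ≤ 76.25, so it lies inside.
All remaining points lie in this disk, and no smaller disk contains both endpoints, so this is the minimum enclosing circle.
Diameter = 2r = 2√(76.25) ≈ 17.46.

17.46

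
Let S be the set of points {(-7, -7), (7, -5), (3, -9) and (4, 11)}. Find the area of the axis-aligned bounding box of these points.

x ranges over [-7, 7], width 14.
y ranges over [-9, 11], height 20.
Area = 14 × 20 = 280.

280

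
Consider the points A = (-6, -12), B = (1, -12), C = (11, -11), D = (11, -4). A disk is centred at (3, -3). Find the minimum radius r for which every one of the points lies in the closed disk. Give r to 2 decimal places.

12.73

The required radius is the distance from (3, -3) to the farthest point.
Squared distances: 162, 85, 128, 65.
Maximum is 162, attained at A.
r = √162 ≈ 12.73.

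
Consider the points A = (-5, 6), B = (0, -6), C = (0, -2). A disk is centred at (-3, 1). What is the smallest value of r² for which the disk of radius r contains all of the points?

The required radius is the distance from (-3, 1) to the farthest point.
Squared distances: 29, 58, 18.
Maximum is 58, attained at B.

58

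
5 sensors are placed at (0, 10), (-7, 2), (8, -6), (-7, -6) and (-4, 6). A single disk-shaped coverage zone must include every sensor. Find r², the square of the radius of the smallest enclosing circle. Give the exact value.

By Welzl's lemma the MEC is supported by two points (diametrically opposite) or three points (on a circumcircle).
The minimum enclosing circle is determined by three boundary points: (0, 10), (8, -6), (-7, -6).
Their circumcentre is (0.5, 0.25) with r² = 95.3125.
The farthest remaining point (-7, 2) is at distance² 59.3125 ≤ 95.3125.

95.3125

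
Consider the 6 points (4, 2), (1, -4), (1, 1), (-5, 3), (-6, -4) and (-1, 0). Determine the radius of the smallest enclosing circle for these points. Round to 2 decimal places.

A smallest enclosing disk is always determined by at most three of the input points on its boundary.
The farthest pair is (4, 2)–(-6, -4) with squared distance 136. The circle on this segment as diameter has centre (-1, -1) and r² = 136/4 = 34.
Check (1, -4): distance² to centre = 13 ≤ 34, so it lies inside.
All remaining points lie in this disk, and no smaller disk contains both endpoints, so this is the minimum enclosing circle.
r = √34 ≈ 5.83.

5.83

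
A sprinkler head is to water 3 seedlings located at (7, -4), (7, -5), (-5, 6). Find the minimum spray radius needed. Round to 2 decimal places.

Call the three points A, B, C in the order given.
Side lengths²: AB² = 1, AC² = 244, BC² = 265.
Since BC² = 265 ≥ 244 + 1 = 245, the angle opposite BC is not acute, so the smallest enclosing circle has BC as diameter.
Centre = midpoint of BC = (1, 0.5), r² = 265/4 = 66.25.
r = √(66.25) ≈ 8.14.

8.14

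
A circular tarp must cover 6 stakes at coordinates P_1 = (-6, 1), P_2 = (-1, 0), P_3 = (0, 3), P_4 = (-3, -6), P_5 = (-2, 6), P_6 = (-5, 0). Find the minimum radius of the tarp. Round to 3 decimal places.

6.021

The minimum enclosing circle of a finite set is fixed by two of the points (as a diameter) or three (as a circumcircle).
The farthest pair is P_4–P_5 with squared distance 145. The circle on this segment as diameter has centre (-2.5, 0) and r² = 145/4 = 36.25.
Check P_1: distance² to centre = 13.25 ≤ 36.25, so it lies inside.
All remaining points lie in this disk, and no smaller disk contains both endpoints, so this is the minimum enclosing circle.
r = √(36.25) ≈ 6.021.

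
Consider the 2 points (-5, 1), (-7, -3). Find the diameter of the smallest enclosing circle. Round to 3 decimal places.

The smallest circle enclosing two points has them as diameter endpoints.
Centre = midpoint = (-6, -1); r² = |(-5, 1)−(-7, -3)|²/4 = 20/4 = 5.
Diameter = 2r = 2√5 ≈ 4.472.

4.472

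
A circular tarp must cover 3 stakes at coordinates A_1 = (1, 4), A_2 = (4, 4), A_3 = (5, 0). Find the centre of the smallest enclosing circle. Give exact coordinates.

(3, 2)

Side lengths²: A_1A_2² = 9, A_1A_3² = 32, A_2A_3² = 17.
Since A_1A_3² = 32 ≥ 17 + 9 = 26, the angle opposite A_1A_3 is not acute, so the smallest enclosing circle has A_1A_3 as diameter.
Centre = midpoint of A_1A_3 = (3, 2), r² = 32/4 = 8.
Centre = (3, 2).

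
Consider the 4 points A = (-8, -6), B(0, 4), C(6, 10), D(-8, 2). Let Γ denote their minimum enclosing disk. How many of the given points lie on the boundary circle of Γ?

2

The minimum enclosing circle of a finite set is fixed by two of the points (as a diameter) or three (as a circumcircle).
The farthest pair is A–C with squared distance 452. The circle on this segment as diameter has centre (-1, 2) and r² = 452/4 = 113.
Check B: distance² to centre = 5 ≤ 113, so it lies inside.
All remaining points lie in this disk, and no smaller disk contains both endpoints, so this is the minimum enclosing circle.
The points at distance exactly r from the centre are A, C — 2 points.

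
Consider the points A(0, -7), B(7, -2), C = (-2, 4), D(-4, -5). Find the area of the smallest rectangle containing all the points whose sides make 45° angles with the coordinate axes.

105

In coordinates u = x + y, v = x − y the rectangle is axis-aligned; the map (x,y)→(u,v) scales areas by 2.
u-values: -7, 5, 2, -9; range = 5 − (-9) = 14.
v-values: 7, 9, -6, 1; range = 9 − (-6) = 15.
Area = (14 × 15) / 2 = 105.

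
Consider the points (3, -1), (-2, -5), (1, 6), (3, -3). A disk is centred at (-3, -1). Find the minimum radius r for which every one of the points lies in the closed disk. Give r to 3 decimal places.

The required radius is the distance from (-3, -1) to the farthest point.
Squared distances: 36, 17, 65, 40.
Maximum is 65, attained at (1, 6).
r = √65 ≈ 8.062.

8.062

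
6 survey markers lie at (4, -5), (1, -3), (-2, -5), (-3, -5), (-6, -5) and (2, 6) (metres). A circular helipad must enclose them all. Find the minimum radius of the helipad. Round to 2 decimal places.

6.91

The minimum enclosing circle of a finite set is fixed by two of the points (as a diameter) or three (as a circumcircle).
The minimum enclosing circle is determined by three boundary points: (4, -5), (-6, -5), (2, 6).
Their circumcentre is (-1, -5/22) with r² = 23125/484.
The farthest remaining point (-3, -5) is at distance² 12961/484 ≤ 23125/484.
r = √(23125/484) ≈ 6.91.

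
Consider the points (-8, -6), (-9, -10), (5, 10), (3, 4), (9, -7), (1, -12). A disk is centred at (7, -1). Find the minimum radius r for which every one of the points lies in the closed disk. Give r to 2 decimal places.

The required radius is the distance from (7, -1) to the farthest point.
Squared distances: 250, 337, 125, 41, 40, 157.
Maximum is 337, attained at (-9, -10).
r = √337 ≈ 18.36.

18.36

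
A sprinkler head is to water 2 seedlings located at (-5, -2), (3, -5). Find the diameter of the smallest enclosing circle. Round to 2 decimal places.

The smallest circle enclosing two points has them as diameter endpoints.
Centre = midpoint = (-1, -3.5); r² = |(-5, -2)−(3, -5)|²/4 = 73/4 = 18.25.
Diameter = 2r = 2√(18.25) ≈ 8.54.

8.54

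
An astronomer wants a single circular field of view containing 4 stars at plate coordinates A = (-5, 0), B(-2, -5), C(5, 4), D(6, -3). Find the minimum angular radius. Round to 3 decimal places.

5.867

The minimum enclosing circle is determined by three boundary points: A, C, D.
Their circumcentre is (32/37, -6/37) with r² = 47125/1369.
The farthest remaining point B is at distance² 43277/1369 ≤ 47125/1369.
r = √(47125/1369) ≈ 5.867.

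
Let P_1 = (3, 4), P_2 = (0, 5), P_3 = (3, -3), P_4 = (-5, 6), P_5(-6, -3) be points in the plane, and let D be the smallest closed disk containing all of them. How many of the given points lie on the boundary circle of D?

A smallest enclosing disk is always determined by at most three of the input points on its boundary.
The minimum enclosing circle is determined by three boundary points: P_3, P_4, P_5.
Their circumcentre is (-1.5, 19/18) with r² = 5945/162.
The farthest remaining point P_1 is at distance² 4685/162 ≤ 5945/162.
The points at distance exactly r from the centre are P_3, P_4, P_5 — 3 points.

3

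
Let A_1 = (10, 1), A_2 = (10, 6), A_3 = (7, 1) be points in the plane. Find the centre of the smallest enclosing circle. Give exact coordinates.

(8.5, 3.5)

Side lengths²: A_1A_2² = 25, A_1A_3² = 9, A_2A_3² = 34.
Since A_2A_3² = 34 ≥ 25 + 9 = 34, the angle opposite A_2A_3 is not acute, so the smallest enclosing circle has A_2A_3 as diameter.
Centre = midpoint of A_2A_3 = (8.5, 3.5), r² = 34/4 = 8.5.
Centre = (8.5, 3.5).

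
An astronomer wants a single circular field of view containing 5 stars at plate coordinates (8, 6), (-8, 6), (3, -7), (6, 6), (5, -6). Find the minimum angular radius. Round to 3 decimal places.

9.123

The minimum enclosing circle of a finite set is fixed by two of the points (as a diameter) or three (as a circumcircle).
The minimum enclosing circle is determined by three boundary points: (8, 6), (-8, 6), (3, -7).
Their circumcentre is (0, 21/13) with r² = 14065/169.
The farthest remaining point (5, -6) is at distance² 14026/169 ≤ 14065/169.
r = √(14065/169) ≈ 9.123.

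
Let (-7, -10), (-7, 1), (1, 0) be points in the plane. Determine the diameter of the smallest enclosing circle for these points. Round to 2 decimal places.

Call the three points A, B, C in the order given.
Side lengths²: AB² = 121, AC² = 164, BC² = 65.
Since AC² = 164 < 121 + 65 = 186, the triangle is acute, so the smallest enclosing circle is the circumcircle.
Circumcentre = (-3.625, -4.5), r² = 41.640625.
Diameter = 2r = 2√(41.640625) ≈ 12.91.

12.91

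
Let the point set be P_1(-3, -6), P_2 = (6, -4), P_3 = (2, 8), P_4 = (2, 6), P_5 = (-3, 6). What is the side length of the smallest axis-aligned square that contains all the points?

The bounding box has width 9 and height 14.
An axis-aligned square enclosing the set must have side ≥ max(width, height).
So the minimum side is max(9, 14) = 14.

14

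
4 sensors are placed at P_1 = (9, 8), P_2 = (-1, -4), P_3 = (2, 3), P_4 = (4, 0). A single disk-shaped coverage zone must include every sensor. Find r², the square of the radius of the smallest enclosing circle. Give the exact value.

61

The farthest pair is P_1–P_2 with squared distance 244. The circle on this segment as diameter has centre (4, 2) and r² = 244/4 = 61.
Check P_3: distance² to centre = 5 ≤ 61, so it lies inside.
All remaining points lie in this disk, and no smaller disk contains both endpoints, so this is the minimum enclosing circle.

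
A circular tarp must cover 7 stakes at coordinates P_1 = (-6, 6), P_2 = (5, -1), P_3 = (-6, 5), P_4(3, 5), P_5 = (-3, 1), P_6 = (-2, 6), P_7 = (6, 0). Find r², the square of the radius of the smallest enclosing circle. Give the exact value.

45

The minimum enclosing circle of a finite set is fixed by two of the points (as a diameter) or three (as a circumcircle).
The farthest pair is P_1–P_7 with squared distance 180. The circle on this segment as diameter has centre (0, 3) and r² = 180/4 = 45.
Check P_2: distance² to centre = 41 ≤ 45, so it lies inside.
All remaining points lie in this disk, and no smaller disk contains both endpoints, so this is the minimum enclosing circle.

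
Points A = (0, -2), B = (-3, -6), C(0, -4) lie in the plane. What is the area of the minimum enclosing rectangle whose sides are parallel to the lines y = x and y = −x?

7

In coordinates u = x + y, v = x − y the rectangle is axis-aligned; the map (x,y)→(u,v) scales areas by 2.
u-values: -2, -9, -4; range = -2 − (-9) = 7.
v-values: 2, 3, 4; range = 4 − 2 = 2.
Area = (7 × 2) / 2 = 7.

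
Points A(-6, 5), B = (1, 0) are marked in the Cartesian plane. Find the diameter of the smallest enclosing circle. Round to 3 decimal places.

The smallest circle enclosing two points has them as diameter endpoints.
Centre = midpoint = (-2.5, 2.5); r² = |AB|²/4 = 74/4 = 18.5.
Diameter = 2r = 2√(18.5) ≈ 8.602.

8.602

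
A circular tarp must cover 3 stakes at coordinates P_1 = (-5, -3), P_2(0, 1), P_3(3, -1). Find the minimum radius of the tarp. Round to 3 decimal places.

Side lengths²: P_1P_2² = 41, P_1P_3² = 68, P_2P_3² = 13.
Since P_1P_3² = 68 ≥ 41 + 13 = 54, the angle opposite P_1P_3 is not acute, so the smallest enclosing circle has P_1P_3 as diameter.
Centre = midpoint of P_1P_3 = (-1, -2), r² = 68/4 = 17.
r = √17 ≈ 4.123.

4.123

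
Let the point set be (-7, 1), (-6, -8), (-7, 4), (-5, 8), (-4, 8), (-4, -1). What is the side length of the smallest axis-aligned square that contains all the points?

16

The bounding box has width 3 and height 16.
An axis-aligned square enclosing the set must have side ≥ max(width, height).
So the minimum side is max(3, 16) = 16.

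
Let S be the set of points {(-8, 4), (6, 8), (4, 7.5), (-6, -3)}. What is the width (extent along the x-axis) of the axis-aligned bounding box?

14

max x = 6, min x = -8, so width = 14.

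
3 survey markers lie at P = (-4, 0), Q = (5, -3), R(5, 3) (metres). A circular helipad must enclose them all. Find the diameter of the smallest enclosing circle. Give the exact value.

10

Side lengths²: PQ² = 90, PR² = 90, QR² = 36.
Since PR² = 90 < 90 + 36 = 126, the triangle is acute, so the smallest enclosing circle is the circumcircle.
Circumcentre = (1, 0), r² = 25.
Diameter = 2r = 2√25 = 10.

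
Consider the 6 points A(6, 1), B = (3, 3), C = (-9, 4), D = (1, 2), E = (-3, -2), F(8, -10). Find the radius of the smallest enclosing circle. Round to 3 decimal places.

The minimum enclosing circle of a finite set is fixed by two of the points (as a diameter) or three (as a circumcircle).
The farthest pair is C–F with squared distance 485. The circle on this segment as diameter has centre (-0.5, -3) and r² = 485/4 = 121.25.
Check A: distance² to centre = 58.25 ≤ 121.25, so it lies inside.
All remaining points lie in this disk, and no smaller disk contains both endpoints, so this is the minimum enclosing circle.
r = √(121.25) ≈ 11.011.

11.011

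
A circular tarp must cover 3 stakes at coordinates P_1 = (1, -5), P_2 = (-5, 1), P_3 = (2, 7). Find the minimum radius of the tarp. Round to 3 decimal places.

Side lengths²: P_1P_2² = 72, P_1P_3² = 145, P_2P_3² = 85.
Since P_1P_3² = 145 < 85 + 72 = 157, the triangle is acute, so the smallest enclosing circle is the circumcircle.
Circumcentre = (27/26, 27/26), r² = 12325/338.
r = √(12325/338) ≈ 6.039.

6.039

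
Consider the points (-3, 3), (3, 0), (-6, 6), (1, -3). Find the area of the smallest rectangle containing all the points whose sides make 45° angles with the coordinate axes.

40

In coordinates u = x + y, v = x − y the rectangle is axis-aligned; the map (x,y)→(u,v) scales areas by 2.
u-values: 0, 3, 0, -2; range = 3 − (-2) = 5.
v-values: -6, 3, -12, 4; range = 4 − (-12) = 16.
Area = (5 × 16) / 2 = 40.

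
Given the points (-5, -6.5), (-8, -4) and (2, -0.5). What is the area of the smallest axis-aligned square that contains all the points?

100

The bounding box has width 10 and height 6.
An axis-aligned square enclosing the set must have side ≥ max(width, height).
So the minimum side is max(10, 6) = 10.
Area = 10² = 100.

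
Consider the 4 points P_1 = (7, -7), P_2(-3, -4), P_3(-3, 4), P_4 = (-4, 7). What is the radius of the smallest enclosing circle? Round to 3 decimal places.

8.902

The farthest pair is P_1–P_4 with squared distance 317. The circle on this segment as diameter has centre (1.5, 0) and r² = 317/4 = 79.25.
Check P_2: distance² to centre = 36.25 ≤ 79.25, so it lies inside.
All remaining points lie in this disk, and no smaller disk contains both endpoints, so this is the minimum enclosing circle.
r = √(79.25) ≈ 8.902.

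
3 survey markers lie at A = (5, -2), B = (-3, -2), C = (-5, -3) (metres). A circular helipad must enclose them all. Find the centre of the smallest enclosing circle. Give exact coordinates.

Side lengths²: AB² = 64, AC² = 101, BC² = 5.
Since AC² = 101 ≥ 64 + 5 = 69, the angle opposite AC is not acute, so the smallest enclosing circle has AC as diameter.
Centre = midpoint of AC = (0, -2.5), r² = 101/4 = 25.25.
Centre = (0, -2.5).

(0, -2.5)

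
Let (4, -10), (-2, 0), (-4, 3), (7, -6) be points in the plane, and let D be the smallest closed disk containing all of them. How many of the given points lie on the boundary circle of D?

2

A smallest enclosing disk is always determined by at most three of the input points on its boundary.
The farthest pair is (4, -10)–(-4, 3) with squared distance 233. The circle on this segment as diameter has centre (0, -3.5) and r² = 233/4 = 58.25.
Check (-2, 0): distance² to centre = 16.25 ≤ 58.25, so it lies inside.
All remaining points lie in this disk, and no smaller disk contains both endpoints, so this is the minimum enclosing circle.
The points at distance exactly r from the centre are (4, -10), (-4, 3) — 2 points.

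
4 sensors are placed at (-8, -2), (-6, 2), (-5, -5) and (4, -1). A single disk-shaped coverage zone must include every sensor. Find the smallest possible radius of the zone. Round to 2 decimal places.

6.02

A smallest enclosing disk is always determined by at most three of the input points on its boundary.
The farthest pair is (-8, -2)–(4, -1) with squared distance 145. The circle on this segment as diameter has centre (-2, -1.5) and r² = 145/4 = 36.25.
Check (-6, 2): distance² to centre = 28.25 ≤ 36.25, so it lies inside.
All remaining points lie in this disk, and no smaller disk contains both endpoints, so this is the minimum enclosing circle.
r = √(36.25) ≈ 6.02.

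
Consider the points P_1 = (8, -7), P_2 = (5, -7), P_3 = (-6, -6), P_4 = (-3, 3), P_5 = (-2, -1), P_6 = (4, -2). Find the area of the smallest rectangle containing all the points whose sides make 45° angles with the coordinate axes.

In coordinates u = x + y, v = x − y the rectangle is axis-aligned; the map (x,y)→(u,v) scales areas by 2.
u-values: 1, -2, -12, 0, -3, 2; range = 2 − (-12) = 14.
v-values: 15, 12, 0, -6, -1, 6; range = 15 − (-6) = 21.
Area = (14 × 21) / 2 = 147.

147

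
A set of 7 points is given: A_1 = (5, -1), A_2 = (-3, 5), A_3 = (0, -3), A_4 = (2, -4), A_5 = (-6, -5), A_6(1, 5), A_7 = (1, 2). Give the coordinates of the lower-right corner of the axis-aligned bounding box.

(5, -5)

x-range [-6, 5], y-range [-5, 5].
The lower-right corner is (5, -5).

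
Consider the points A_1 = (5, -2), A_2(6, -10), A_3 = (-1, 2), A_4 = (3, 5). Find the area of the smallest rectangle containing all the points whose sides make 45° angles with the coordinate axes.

114

In coordinates u = x + y, v = x − y the rectangle is axis-aligned; the map (x,y)→(u,v) scales areas by 2.
u-values: 3, -4, 1, 8; range = 8 − (-4) = 12.
v-values: 7, 16, -3, -2; range = 16 − (-3) = 19.
Area = (12 × 19) / 2 = 114.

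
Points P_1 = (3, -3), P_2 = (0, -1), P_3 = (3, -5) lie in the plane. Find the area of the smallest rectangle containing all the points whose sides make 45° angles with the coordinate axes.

In coordinates u = x + y, v = x − y the rectangle is axis-aligned; the map (x,y)→(u,v) scales areas by 2.
u-values: 0, -1, -2; range = 0 − (-2) = 2.
v-values: 6, 1, 8; range = 8 − 1 = 7.
Area = (2 × 7) / 2 = 7.

7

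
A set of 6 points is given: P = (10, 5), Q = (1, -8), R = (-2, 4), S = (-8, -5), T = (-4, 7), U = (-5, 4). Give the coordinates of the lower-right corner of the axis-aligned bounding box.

x-range [-8, 10], y-range [-8, 7].
The lower-right corner is (10, -8).

(10, -8)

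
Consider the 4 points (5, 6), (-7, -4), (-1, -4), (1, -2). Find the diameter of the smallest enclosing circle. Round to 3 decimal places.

By Welzl's lemma the MEC is supported by two points (diametrically opposite) or three points (on a circumcircle).
The farthest pair is (5, 6)–(-7, -4) with squared distance 244. The circle on this segment as diameter has centre (-1, 1) and r² = 244/4 = 61.
Check (-1, -4): distance² to centre = 25 ≤ 61, so it lies inside.
All remaining points lie in this disk, and no smaller disk contains both endpoints, so this is the minimum enclosing circle.
Diameter = 2r = 2√61 ≈ 15.620.

15.620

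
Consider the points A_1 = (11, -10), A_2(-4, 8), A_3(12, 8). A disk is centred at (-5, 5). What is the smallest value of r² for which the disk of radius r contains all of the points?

481

The required radius is the distance from (-5, 5) to the farthest point.
Squared distances: 481, 10, 298.
Maximum is 481, attained at A_1.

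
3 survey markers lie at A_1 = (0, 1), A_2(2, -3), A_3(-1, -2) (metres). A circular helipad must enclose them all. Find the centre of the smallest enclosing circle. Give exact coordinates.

(1, -1)

Side lengths²: A_1A_2² = 20, A_1A_3² = 10, A_2A_3² = 10.
Since A_1A_2² = 20 ≥ 10 + 10 = 20, the angle opposite A_1A_2 is not acute, so the smallest enclosing circle has A_1A_2 as diameter.
Centre = midpoint of A_1A_2 = (1, -1), r² = 20/4 = 5.
Centre = (1, -1).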